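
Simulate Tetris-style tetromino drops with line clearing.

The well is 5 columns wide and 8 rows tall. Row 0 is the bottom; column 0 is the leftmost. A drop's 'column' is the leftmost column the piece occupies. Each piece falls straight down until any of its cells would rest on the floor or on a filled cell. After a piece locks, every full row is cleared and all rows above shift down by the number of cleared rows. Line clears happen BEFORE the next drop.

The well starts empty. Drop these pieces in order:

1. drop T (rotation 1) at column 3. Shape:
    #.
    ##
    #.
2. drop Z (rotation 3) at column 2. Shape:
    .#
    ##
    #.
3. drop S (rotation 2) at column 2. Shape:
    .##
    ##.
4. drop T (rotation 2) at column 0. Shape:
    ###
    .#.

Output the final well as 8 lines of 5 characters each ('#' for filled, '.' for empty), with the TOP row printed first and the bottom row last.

Drop 1: T rot1 at col 3 lands with bottom-row=0; cleared 0 line(s) (total 0); column heights now [0 0 0 3 2], max=3
Drop 2: Z rot3 at col 2 lands with bottom-row=2; cleared 0 line(s) (total 0); column heights now [0 0 4 5 2], max=5
Drop 3: S rot2 at col 2 lands with bottom-row=5; cleared 0 line(s) (total 0); column heights now [0 0 6 7 7], max=7
Drop 4: T rot2 at col 0 lands with bottom-row=5; cleared 1 line(s) (total 1); column heights now [0 6 6 6 2], max=6

Answer: .....
.....
.###.
...#.
..##.
..##.
...##
...#.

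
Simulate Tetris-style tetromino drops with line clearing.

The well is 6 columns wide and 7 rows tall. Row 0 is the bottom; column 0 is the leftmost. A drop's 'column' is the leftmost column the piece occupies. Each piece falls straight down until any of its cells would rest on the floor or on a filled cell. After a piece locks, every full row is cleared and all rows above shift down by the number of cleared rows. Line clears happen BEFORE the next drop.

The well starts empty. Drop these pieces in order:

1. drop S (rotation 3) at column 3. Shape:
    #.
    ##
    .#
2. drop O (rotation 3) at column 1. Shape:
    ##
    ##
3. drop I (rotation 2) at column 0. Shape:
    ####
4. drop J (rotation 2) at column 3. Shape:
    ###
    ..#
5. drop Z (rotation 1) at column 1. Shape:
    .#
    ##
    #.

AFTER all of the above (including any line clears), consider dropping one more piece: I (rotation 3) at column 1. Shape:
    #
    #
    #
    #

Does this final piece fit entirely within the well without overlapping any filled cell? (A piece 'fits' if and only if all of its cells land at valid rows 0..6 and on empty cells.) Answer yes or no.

Drop 1: S rot3 at col 3 lands with bottom-row=0; cleared 0 line(s) (total 0); column heights now [0 0 0 3 2 0], max=3
Drop 2: O rot3 at col 1 lands with bottom-row=0; cleared 0 line(s) (total 0); column heights now [0 2 2 3 2 0], max=3
Drop 3: I rot2 at col 0 lands with bottom-row=3; cleared 0 line(s) (total 0); column heights now [4 4 4 4 2 0], max=4
Drop 4: J rot2 at col 3 lands with bottom-row=3; cleared 0 line(s) (total 0); column heights now [4 4 4 5 5 5], max=5
Drop 5: Z rot1 at col 1 lands with bottom-row=4; cleared 0 line(s) (total 0); column heights now [4 6 7 5 5 5], max=7
Test piece I rot3 at col 1 (width 1): heights before test = [4 6 7 5 5 5]; fits = False

Answer: no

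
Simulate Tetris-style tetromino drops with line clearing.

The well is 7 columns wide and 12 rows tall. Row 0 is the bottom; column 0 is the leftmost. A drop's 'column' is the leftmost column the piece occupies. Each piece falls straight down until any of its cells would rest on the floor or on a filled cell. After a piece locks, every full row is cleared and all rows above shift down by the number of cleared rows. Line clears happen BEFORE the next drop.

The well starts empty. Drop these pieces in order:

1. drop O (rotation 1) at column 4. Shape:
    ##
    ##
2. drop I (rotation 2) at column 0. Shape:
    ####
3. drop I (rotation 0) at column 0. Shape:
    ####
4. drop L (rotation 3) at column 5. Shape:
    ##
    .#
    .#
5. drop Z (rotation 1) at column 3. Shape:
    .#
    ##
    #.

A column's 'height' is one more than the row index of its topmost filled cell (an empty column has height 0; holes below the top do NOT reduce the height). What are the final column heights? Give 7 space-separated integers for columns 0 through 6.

Answer: 0 0 0 2 3 1 1

Derivation:
Drop 1: O rot1 at col 4 lands with bottom-row=0; cleared 0 line(s) (total 0); column heights now [0 0 0 0 2 2 0], max=2
Drop 2: I rot2 at col 0 lands with bottom-row=0; cleared 0 line(s) (total 0); column heights now [1 1 1 1 2 2 0], max=2
Drop 3: I rot0 at col 0 lands with bottom-row=1; cleared 0 line(s) (total 0); column heights now [2 2 2 2 2 2 0], max=2
Drop 4: L rot3 at col 5 lands with bottom-row=0; cleared 2 line(s) (total 2); column heights now [0 0 0 0 0 1 1], max=1
Drop 5: Z rot1 at col 3 lands with bottom-row=0; cleared 0 line(s) (total 2); column heights now [0 0 0 2 3 1 1], max=3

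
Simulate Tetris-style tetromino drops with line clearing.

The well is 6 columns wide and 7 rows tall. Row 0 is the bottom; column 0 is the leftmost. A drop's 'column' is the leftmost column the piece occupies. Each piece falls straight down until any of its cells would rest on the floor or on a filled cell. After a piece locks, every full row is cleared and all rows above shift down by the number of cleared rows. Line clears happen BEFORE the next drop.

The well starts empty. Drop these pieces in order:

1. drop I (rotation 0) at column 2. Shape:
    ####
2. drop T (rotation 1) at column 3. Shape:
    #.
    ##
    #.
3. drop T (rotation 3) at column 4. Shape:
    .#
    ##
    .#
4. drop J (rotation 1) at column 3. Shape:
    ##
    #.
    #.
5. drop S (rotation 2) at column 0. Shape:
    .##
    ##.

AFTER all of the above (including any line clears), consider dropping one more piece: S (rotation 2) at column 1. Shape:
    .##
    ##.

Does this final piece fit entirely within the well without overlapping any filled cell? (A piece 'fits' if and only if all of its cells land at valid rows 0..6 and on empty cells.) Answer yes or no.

Answer: yes

Derivation:
Drop 1: I rot0 at col 2 lands with bottom-row=0; cleared 0 line(s) (total 0); column heights now [0 0 1 1 1 1], max=1
Drop 2: T rot1 at col 3 lands with bottom-row=1; cleared 0 line(s) (total 0); column heights now [0 0 1 4 3 1], max=4
Drop 3: T rot3 at col 4 lands with bottom-row=2; cleared 0 line(s) (total 0); column heights now [0 0 1 4 4 5], max=5
Drop 4: J rot1 at col 3 lands with bottom-row=4; cleared 0 line(s) (total 0); column heights now [0 0 1 7 7 5], max=7
Drop 5: S rot2 at col 0 lands with bottom-row=0; cleared 1 line(s) (total 1); column heights now [0 1 1 6 6 4], max=6
Test piece S rot2 at col 1 (width 3): heights before test = [0 1 1 6 6 4]; fits = True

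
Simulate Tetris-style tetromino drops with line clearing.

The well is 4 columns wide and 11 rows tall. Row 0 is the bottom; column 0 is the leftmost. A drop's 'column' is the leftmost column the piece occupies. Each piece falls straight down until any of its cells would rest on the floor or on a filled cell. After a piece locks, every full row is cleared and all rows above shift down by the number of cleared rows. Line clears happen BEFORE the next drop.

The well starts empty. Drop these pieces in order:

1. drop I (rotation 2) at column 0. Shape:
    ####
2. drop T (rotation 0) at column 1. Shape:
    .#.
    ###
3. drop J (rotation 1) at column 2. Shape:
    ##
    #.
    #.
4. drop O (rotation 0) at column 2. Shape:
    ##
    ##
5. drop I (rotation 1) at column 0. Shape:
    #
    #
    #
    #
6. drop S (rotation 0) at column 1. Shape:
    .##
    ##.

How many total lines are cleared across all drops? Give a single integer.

Drop 1: I rot2 at col 0 lands with bottom-row=0; cleared 1 line(s) (total 1); column heights now [0 0 0 0], max=0
Drop 2: T rot0 at col 1 lands with bottom-row=0; cleared 0 line(s) (total 1); column heights now [0 1 2 1], max=2
Drop 3: J rot1 at col 2 lands with bottom-row=2; cleared 0 line(s) (total 1); column heights now [0 1 5 5], max=5
Drop 4: O rot0 at col 2 lands with bottom-row=5; cleared 0 line(s) (total 1); column heights now [0 1 7 7], max=7
Drop 5: I rot1 at col 0 lands with bottom-row=0; cleared 1 line(s) (total 2); column heights now [3 0 6 6], max=6
Drop 6: S rot0 at col 1 lands with bottom-row=6; cleared 0 line(s) (total 2); column heights now [3 7 8 8], max=8

Answer: 2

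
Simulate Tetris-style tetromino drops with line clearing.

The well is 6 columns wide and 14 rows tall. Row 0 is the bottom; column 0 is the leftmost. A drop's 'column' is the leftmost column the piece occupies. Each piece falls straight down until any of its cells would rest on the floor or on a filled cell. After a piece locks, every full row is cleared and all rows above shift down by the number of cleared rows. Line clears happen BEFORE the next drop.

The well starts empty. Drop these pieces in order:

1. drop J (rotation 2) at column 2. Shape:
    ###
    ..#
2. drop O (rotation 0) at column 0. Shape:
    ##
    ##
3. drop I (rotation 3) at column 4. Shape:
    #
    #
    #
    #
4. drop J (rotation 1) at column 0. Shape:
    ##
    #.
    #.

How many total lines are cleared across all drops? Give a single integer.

Drop 1: J rot2 at col 2 lands with bottom-row=0; cleared 0 line(s) (total 0); column heights now [0 0 2 2 2 0], max=2
Drop 2: O rot0 at col 0 lands with bottom-row=0; cleared 0 line(s) (total 0); column heights now [2 2 2 2 2 0], max=2
Drop 3: I rot3 at col 4 lands with bottom-row=2; cleared 0 line(s) (total 0); column heights now [2 2 2 2 6 0], max=6
Drop 4: J rot1 at col 0 lands with bottom-row=2; cleared 0 line(s) (total 0); column heights now [5 5 2 2 6 0], max=6

Answer: 0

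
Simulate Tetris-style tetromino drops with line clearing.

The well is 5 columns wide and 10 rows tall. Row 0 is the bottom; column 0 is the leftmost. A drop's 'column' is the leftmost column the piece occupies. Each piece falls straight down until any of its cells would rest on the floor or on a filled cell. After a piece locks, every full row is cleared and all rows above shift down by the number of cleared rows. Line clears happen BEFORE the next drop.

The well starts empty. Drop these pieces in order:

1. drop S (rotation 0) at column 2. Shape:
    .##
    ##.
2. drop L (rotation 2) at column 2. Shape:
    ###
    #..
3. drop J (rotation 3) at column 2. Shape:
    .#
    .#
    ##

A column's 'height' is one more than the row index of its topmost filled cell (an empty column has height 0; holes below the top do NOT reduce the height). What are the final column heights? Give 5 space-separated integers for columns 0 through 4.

Drop 1: S rot0 at col 2 lands with bottom-row=0; cleared 0 line(s) (total 0); column heights now [0 0 1 2 2], max=2
Drop 2: L rot2 at col 2 lands with bottom-row=1; cleared 0 line(s) (total 0); column heights now [0 0 3 3 3], max=3
Drop 3: J rot3 at col 2 lands with bottom-row=3; cleared 0 line(s) (total 0); column heights now [0 0 4 6 3], max=6

Answer: 0 0 4 6 3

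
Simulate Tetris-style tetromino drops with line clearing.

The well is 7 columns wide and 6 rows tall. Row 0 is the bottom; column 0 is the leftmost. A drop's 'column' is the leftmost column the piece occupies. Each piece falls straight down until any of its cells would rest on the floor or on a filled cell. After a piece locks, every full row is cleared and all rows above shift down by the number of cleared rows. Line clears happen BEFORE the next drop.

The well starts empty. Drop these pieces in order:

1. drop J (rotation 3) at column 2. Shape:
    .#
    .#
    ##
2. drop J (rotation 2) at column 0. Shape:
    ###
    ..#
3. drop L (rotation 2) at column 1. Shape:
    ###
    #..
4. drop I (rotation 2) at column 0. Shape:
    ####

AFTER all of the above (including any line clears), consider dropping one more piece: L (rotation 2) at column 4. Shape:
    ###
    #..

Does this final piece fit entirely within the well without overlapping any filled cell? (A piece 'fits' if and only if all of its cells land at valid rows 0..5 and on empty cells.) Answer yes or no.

Drop 1: J rot3 at col 2 lands with bottom-row=0; cleared 0 line(s) (total 0); column heights now [0 0 1 3 0 0 0], max=3
Drop 2: J rot2 at col 0 lands with bottom-row=1; cleared 0 line(s) (total 0); column heights now [3 3 3 3 0 0 0], max=3
Drop 3: L rot2 at col 1 lands with bottom-row=3; cleared 0 line(s) (total 0); column heights now [3 5 5 5 0 0 0], max=5
Drop 4: I rot2 at col 0 lands with bottom-row=5; cleared 0 line(s) (total 0); column heights now [6 6 6 6 0 0 0], max=6
Test piece L rot2 at col 4 (width 3): heights before test = [6 6 6 6 0 0 0]; fits = True

Answer: yes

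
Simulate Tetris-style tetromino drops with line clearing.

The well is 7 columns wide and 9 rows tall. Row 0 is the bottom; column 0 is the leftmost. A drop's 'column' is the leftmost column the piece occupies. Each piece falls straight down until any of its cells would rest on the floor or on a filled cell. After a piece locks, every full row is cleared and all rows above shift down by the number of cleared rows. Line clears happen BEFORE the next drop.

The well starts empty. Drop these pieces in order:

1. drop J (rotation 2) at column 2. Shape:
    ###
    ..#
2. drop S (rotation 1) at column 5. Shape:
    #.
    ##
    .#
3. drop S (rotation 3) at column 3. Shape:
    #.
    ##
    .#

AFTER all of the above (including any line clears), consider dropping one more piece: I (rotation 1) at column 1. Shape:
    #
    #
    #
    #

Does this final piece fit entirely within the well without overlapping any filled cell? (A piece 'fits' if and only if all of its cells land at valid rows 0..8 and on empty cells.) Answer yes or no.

Answer: yes

Derivation:
Drop 1: J rot2 at col 2 lands with bottom-row=0; cleared 0 line(s) (total 0); column heights now [0 0 2 2 2 0 0], max=2
Drop 2: S rot1 at col 5 lands with bottom-row=0; cleared 0 line(s) (total 0); column heights now [0 0 2 2 2 3 2], max=3
Drop 3: S rot3 at col 3 lands with bottom-row=2; cleared 0 line(s) (total 0); column heights now [0 0 2 5 4 3 2], max=5
Test piece I rot1 at col 1 (width 1): heights before test = [0 0 2 5 4 3 2]; fits = True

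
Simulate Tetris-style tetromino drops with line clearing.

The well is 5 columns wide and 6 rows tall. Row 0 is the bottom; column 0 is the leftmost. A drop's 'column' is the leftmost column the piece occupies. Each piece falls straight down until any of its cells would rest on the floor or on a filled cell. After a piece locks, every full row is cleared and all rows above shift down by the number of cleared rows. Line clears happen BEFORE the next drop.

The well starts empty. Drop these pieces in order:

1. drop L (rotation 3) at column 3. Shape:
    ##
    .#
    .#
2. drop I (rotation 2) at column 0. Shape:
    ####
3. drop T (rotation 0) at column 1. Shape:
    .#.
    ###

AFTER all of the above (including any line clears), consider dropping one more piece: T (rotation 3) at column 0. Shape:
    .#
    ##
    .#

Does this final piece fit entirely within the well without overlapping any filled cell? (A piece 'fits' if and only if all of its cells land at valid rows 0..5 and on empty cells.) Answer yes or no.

Drop 1: L rot3 at col 3 lands with bottom-row=0; cleared 0 line(s) (total 0); column heights now [0 0 0 3 3], max=3
Drop 2: I rot2 at col 0 lands with bottom-row=3; cleared 0 line(s) (total 0); column heights now [4 4 4 4 3], max=4
Drop 3: T rot0 at col 1 lands with bottom-row=4; cleared 0 line(s) (total 0); column heights now [4 5 6 5 3], max=6
Test piece T rot3 at col 0 (width 2): heights before test = [4 5 6 5 3]; fits = False

Answer: no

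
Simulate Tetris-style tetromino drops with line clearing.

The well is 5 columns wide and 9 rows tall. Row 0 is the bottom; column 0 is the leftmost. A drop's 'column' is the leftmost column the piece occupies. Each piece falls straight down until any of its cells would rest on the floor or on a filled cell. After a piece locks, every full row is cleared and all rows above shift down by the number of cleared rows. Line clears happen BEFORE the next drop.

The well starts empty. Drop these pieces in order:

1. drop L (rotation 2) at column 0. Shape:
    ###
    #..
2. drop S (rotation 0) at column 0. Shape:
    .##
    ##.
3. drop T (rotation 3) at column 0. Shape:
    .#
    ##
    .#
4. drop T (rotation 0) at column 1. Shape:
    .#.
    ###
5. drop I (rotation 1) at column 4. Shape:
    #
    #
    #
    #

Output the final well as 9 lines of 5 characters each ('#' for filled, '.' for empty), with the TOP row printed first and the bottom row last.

Drop 1: L rot2 at col 0 lands with bottom-row=0; cleared 0 line(s) (total 0); column heights now [2 2 2 0 0], max=2
Drop 2: S rot0 at col 0 lands with bottom-row=2; cleared 0 line(s) (total 0); column heights now [3 4 4 0 0], max=4
Drop 3: T rot3 at col 0 lands with bottom-row=4; cleared 0 line(s) (total 0); column heights now [6 7 4 0 0], max=7
Drop 4: T rot0 at col 1 lands with bottom-row=7; cleared 0 line(s) (total 0); column heights now [6 8 9 8 0], max=9
Drop 5: I rot1 at col 4 lands with bottom-row=0; cleared 0 line(s) (total 0); column heights now [6 8 9 8 4], max=9

Answer: ..#..
.###.
.#...
##...
.#...
.##.#
##..#
###.#
#...#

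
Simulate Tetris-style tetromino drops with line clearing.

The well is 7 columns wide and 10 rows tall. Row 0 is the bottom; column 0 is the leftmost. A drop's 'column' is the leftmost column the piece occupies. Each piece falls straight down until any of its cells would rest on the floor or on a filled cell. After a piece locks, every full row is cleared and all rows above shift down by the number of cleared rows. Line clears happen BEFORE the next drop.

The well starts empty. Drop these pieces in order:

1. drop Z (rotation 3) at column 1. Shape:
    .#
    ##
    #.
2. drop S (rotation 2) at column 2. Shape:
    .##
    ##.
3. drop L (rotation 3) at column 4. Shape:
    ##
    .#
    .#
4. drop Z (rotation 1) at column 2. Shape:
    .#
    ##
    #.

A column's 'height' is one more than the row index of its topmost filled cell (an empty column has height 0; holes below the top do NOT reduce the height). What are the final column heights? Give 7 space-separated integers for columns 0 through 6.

Answer: 0 2 6 7 6 6 0

Derivation:
Drop 1: Z rot3 at col 1 lands with bottom-row=0; cleared 0 line(s) (total 0); column heights now [0 2 3 0 0 0 0], max=3
Drop 2: S rot2 at col 2 lands with bottom-row=3; cleared 0 line(s) (total 0); column heights now [0 2 4 5 5 0 0], max=5
Drop 3: L rot3 at col 4 lands with bottom-row=3; cleared 0 line(s) (total 0); column heights now [0 2 4 5 6 6 0], max=6
Drop 4: Z rot1 at col 2 lands with bottom-row=4; cleared 0 line(s) (total 0); column heights now [0 2 6 7 6 6 0], max=7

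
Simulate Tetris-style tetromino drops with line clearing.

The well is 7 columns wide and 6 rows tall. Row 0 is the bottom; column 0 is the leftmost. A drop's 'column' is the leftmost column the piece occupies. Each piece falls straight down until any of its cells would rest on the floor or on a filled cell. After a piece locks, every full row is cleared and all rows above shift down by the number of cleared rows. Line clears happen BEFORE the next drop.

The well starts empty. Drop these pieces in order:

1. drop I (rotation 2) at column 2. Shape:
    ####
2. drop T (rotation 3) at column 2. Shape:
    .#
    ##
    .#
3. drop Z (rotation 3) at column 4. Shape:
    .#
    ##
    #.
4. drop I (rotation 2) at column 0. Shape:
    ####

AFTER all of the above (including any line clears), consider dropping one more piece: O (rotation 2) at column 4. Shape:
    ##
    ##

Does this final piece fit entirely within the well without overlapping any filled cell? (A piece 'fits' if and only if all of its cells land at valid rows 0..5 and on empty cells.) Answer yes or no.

Answer: yes

Derivation:
Drop 1: I rot2 at col 2 lands with bottom-row=0; cleared 0 line(s) (total 0); column heights now [0 0 1 1 1 1 0], max=1
Drop 2: T rot3 at col 2 lands with bottom-row=1; cleared 0 line(s) (total 0); column heights now [0 0 3 4 1 1 0], max=4
Drop 3: Z rot3 at col 4 lands with bottom-row=1; cleared 0 line(s) (total 0); column heights now [0 0 3 4 3 4 0], max=4
Drop 4: I rot2 at col 0 lands with bottom-row=4; cleared 0 line(s) (total 0); column heights now [5 5 5 5 3 4 0], max=5
Test piece O rot2 at col 4 (width 2): heights before test = [5 5 5 5 3 4 0]; fits = True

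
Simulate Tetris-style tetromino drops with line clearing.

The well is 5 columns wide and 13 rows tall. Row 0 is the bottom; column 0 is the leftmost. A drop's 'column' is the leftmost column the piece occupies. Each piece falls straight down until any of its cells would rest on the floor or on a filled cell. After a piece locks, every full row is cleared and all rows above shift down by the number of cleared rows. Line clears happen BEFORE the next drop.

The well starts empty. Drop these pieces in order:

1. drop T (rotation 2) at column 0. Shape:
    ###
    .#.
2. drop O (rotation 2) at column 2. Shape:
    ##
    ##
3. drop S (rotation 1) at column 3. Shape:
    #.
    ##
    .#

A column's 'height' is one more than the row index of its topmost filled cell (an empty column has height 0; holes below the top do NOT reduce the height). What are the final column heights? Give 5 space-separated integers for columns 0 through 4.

Answer: 2 2 4 6 5

Derivation:
Drop 1: T rot2 at col 0 lands with bottom-row=0; cleared 0 line(s) (total 0); column heights now [2 2 2 0 0], max=2
Drop 2: O rot2 at col 2 lands with bottom-row=2; cleared 0 line(s) (total 0); column heights now [2 2 4 4 0], max=4
Drop 3: S rot1 at col 3 lands with bottom-row=3; cleared 0 line(s) (total 0); column heights now [2 2 4 6 5], max=6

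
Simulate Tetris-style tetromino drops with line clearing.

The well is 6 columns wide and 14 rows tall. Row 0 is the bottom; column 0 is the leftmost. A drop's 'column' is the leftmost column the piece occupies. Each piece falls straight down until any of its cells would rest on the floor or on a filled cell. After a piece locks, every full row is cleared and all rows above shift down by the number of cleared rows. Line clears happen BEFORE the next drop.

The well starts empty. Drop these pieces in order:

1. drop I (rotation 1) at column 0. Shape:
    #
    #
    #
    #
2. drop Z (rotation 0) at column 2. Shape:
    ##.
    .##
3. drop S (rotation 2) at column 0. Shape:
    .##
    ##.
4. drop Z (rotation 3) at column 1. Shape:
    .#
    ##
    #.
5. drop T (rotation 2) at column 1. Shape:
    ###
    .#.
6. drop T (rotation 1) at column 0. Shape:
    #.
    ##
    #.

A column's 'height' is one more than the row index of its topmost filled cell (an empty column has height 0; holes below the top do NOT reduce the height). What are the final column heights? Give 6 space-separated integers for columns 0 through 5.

Drop 1: I rot1 at col 0 lands with bottom-row=0; cleared 0 line(s) (total 0); column heights now [4 0 0 0 0 0], max=4
Drop 2: Z rot0 at col 2 lands with bottom-row=0; cleared 0 line(s) (total 0); column heights now [4 0 2 2 1 0], max=4
Drop 3: S rot2 at col 0 lands with bottom-row=4; cleared 0 line(s) (total 0); column heights now [5 6 6 2 1 0], max=6
Drop 4: Z rot3 at col 1 lands with bottom-row=6; cleared 0 line(s) (total 0); column heights now [5 8 9 2 1 0], max=9
Drop 5: T rot2 at col 1 lands with bottom-row=9; cleared 0 line(s) (total 0); column heights now [5 11 11 11 1 0], max=11
Drop 6: T rot1 at col 0 lands with bottom-row=10; cleared 0 line(s) (total 0); column heights now [13 12 11 11 1 0], max=13

Answer: 13 12 11 11 1 0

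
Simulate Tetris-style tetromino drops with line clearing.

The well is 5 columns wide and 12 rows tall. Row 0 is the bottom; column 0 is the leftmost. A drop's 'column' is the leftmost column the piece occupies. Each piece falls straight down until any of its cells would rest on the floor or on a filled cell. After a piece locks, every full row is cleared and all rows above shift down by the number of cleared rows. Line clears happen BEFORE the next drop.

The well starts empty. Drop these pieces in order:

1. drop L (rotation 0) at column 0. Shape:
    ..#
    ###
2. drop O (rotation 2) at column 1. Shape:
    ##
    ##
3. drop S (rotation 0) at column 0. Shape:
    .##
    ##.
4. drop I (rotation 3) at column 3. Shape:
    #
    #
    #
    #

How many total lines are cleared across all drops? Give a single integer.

Drop 1: L rot0 at col 0 lands with bottom-row=0; cleared 0 line(s) (total 0); column heights now [1 1 2 0 0], max=2
Drop 2: O rot2 at col 1 lands with bottom-row=2; cleared 0 line(s) (total 0); column heights now [1 4 4 0 0], max=4
Drop 3: S rot0 at col 0 lands with bottom-row=4; cleared 0 line(s) (total 0); column heights now [5 6 6 0 0], max=6
Drop 4: I rot3 at col 3 lands with bottom-row=0; cleared 0 line(s) (total 0); column heights now [5 6 6 4 0], max=6

Answer: 0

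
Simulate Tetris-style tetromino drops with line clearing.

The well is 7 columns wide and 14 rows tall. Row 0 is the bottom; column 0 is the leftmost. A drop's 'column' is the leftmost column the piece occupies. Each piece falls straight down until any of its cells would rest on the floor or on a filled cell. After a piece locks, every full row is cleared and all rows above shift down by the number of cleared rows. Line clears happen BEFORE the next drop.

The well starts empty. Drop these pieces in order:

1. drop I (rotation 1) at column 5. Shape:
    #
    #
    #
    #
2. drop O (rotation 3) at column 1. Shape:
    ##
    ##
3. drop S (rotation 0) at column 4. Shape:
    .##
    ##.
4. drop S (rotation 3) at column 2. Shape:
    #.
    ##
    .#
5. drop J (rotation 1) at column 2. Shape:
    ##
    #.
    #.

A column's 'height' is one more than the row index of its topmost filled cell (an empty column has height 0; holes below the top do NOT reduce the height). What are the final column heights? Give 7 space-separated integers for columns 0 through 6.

Answer: 0 2 7 7 5 6 6

Derivation:
Drop 1: I rot1 at col 5 lands with bottom-row=0; cleared 0 line(s) (total 0); column heights now [0 0 0 0 0 4 0], max=4
Drop 2: O rot3 at col 1 lands with bottom-row=0; cleared 0 line(s) (total 0); column heights now [0 2 2 0 0 4 0], max=4
Drop 3: S rot0 at col 4 lands with bottom-row=4; cleared 0 line(s) (total 0); column heights now [0 2 2 0 5 6 6], max=6
Drop 4: S rot3 at col 2 lands with bottom-row=1; cleared 0 line(s) (total 0); column heights now [0 2 4 3 5 6 6], max=6
Drop 5: J rot1 at col 2 lands with bottom-row=4; cleared 0 line(s) (total 0); column heights now [0 2 7 7 5 6 6], max=7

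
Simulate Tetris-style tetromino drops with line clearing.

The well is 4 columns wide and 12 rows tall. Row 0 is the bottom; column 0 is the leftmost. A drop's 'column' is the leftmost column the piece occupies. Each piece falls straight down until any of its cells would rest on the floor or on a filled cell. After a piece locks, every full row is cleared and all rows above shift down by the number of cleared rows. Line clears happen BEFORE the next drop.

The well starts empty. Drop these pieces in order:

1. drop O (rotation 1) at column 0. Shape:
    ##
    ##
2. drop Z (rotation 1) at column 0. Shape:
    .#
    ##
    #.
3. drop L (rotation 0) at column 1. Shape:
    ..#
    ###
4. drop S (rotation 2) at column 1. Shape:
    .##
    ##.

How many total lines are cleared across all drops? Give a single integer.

Answer: 0

Derivation:
Drop 1: O rot1 at col 0 lands with bottom-row=0; cleared 0 line(s) (total 0); column heights now [2 2 0 0], max=2
Drop 2: Z rot1 at col 0 lands with bottom-row=2; cleared 0 line(s) (total 0); column heights now [4 5 0 0], max=5
Drop 3: L rot0 at col 1 lands with bottom-row=5; cleared 0 line(s) (total 0); column heights now [4 6 6 7], max=7
Drop 4: S rot2 at col 1 lands with bottom-row=6; cleared 0 line(s) (total 0); column heights now [4 7 8 8], max=8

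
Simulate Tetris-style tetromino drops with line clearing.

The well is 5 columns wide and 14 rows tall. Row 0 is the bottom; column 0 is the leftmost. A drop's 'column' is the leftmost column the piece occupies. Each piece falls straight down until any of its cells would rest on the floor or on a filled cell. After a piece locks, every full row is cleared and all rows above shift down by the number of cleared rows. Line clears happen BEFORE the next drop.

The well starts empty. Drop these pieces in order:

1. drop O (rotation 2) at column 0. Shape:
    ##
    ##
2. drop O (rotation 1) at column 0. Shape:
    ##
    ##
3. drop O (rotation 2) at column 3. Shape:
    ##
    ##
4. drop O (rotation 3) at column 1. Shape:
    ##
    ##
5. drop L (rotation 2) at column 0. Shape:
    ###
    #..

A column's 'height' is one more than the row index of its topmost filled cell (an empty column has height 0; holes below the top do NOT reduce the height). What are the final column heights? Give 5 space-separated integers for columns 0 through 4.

Drop 1: O rot2 at col 0 lands with bottom-row=0; cleared 0 line(s) (total 0); column heights now [2 2 0 0 0], max=2
Drop 2: O rot1 at col 0 lands with bottom-row=2; cleared 0 line(s) (total 0); column heights now [4 4 0 0 0], max=4
Drop 3: O rot2 at col 3 lands with bottom-row=0; cleared 0 line(s) (total 0); column heights now [4 4 0 2 2], max=4
Drop 4: O rot3 at col 1 lands with bottom-row=4; cleared 0 line(s) (total 0); column heights now [4 6 6 2 2], max=6
Drop 5: L rot2 at col 0 lands with bottom-row=5; cleared 0 line(s) (total 0); column heights now [7 7 7 2 2], max=7

Answer: 7 7 7 2 2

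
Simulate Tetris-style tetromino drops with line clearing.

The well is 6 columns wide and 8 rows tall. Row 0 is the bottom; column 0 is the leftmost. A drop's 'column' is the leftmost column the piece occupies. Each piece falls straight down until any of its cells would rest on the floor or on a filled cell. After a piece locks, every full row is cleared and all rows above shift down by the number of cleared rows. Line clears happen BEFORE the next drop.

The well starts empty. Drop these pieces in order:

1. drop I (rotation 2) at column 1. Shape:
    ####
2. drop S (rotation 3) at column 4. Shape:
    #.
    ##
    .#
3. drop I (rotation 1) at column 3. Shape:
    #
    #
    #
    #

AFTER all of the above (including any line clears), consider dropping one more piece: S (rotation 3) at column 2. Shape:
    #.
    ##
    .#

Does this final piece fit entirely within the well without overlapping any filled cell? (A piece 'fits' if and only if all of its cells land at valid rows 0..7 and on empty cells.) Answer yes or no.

Answer: yes

Derivation:
Drop 1: I rot2 at col 1 lands with bottom-row=0; cleared 0 line(s) (total 0); column heights now [0 1 1 1 1 0], max=1
Drop 2: S rot3 at col 4 lands with bottom-row=0; cleared 0 line(s) (total 0); column heights now [0 1 1 1 3 2], max=3
Drop 3: I rot1 at col 3 lands with bottom-row=1; cleared 0 line(s) (total 0); column heights now [0 1 1 5 3 2], max=5
Test piece S rot3 at col 2 (width 2): heights before test = [0 1 1 5 3 2]; fits = True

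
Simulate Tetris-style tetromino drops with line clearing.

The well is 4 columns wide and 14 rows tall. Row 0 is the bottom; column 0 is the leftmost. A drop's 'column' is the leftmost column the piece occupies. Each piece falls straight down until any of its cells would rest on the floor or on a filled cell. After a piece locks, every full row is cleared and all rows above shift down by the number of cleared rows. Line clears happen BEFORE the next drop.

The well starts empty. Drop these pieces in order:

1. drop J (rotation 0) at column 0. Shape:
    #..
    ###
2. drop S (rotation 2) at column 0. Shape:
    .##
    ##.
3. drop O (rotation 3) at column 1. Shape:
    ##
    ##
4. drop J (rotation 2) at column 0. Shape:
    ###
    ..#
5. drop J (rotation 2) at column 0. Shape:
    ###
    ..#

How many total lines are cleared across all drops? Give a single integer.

Drop 1: J rot0 at col 0 lands with bottom-row=0; cleared 0 line(s) (total 0); column heights now [2 1 1 0], max=2
Drop 2: S rot2 at col 0 lands with bottom-row=2; cleared 0 line(s) (total 0); column heights now [3 4 4 0], max=4
Drop 3: O rot3 at col 1 lands with bottom-row=4; cleared 0 line(s) (total 0); column heights now [3 6 6 0], max=6
Drop 4: J rot2 at col 0 lands with bottom-row=6; cleared 0 line(s) (total 0); column heights now [8 8 8 0], max=8
Drop 5: J rot2 at col 0 lands with bottom-row=8; cleared 0 line(s) (total 0); column heights now [10 10 10 0], max=10

Answer: 0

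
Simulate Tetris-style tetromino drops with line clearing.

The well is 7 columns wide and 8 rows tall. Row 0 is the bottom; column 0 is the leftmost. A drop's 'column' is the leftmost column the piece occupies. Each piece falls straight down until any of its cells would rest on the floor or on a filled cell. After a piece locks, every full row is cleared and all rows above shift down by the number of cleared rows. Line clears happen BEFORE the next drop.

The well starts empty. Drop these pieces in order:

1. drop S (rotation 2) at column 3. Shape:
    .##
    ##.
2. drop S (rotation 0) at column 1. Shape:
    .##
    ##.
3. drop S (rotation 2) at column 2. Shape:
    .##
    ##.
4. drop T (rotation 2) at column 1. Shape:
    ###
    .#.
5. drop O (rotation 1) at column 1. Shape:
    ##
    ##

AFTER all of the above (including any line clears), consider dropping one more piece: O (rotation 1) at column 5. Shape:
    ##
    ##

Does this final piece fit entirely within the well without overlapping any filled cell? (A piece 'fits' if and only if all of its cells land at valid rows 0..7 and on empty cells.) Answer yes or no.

Answer: yes

Derivation:
Drop 1: S rot2 at col 3 lands with bottom-row=0; cleared 0 line(s) (total 0); column heights now [0 0 0 1 2 2 0], max=2
Drop 2: S rot0 at col 1 lands with bottom-row=0; cleared 0 line(s) (total 0); column heights now [0 1 2 2 2 2 0], max=2
Drop 3: S rot2 at col 2 lands with bottom-row=2; cleared 0 line(s) (total 0); column heights now [0 1 3 4 4 2 0], max=4
Drop 4: T rot2 at col 1 lands with bottom-row=3; cleared 0 line(s) (total 0); column heights now [0 5 5 5 4 2 0], max=5
Drop 5: O rot1 at col 1 lands with bottom-row=5; cleared 0 line(s) (total 0); column heights now [0 7 7 5 4 2 0], max=7
Test piece O rot1 at col 5 (width 2): heights before test = [0 7 7 5 4 2 0]; fits = True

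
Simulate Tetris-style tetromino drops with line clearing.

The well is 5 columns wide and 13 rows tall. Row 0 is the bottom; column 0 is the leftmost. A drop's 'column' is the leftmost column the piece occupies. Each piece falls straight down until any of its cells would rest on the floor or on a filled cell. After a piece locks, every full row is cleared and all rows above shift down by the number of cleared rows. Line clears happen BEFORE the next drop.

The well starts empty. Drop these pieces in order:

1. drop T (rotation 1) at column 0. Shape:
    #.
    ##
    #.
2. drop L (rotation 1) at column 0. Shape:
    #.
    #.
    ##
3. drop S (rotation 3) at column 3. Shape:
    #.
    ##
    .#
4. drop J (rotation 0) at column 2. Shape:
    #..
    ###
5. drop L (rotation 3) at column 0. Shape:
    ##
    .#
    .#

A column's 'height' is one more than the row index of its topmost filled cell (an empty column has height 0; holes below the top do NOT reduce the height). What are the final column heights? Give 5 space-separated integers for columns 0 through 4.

Drop 1: T rot1 at col 0 lands with bottom-row=0; cleared 0 line(s) (total 0); column heights now [3 2 0 0 0], max=3
Drop 2: L rot1 at col 0 lands with bottom-row=3; cleared 0 line(s) (total 0); column heights now [6 4 0 0 0], max=6
Drop 3: S rot3 at col 3 lands with bottom-row=0; cleared 0 line(s) (total 0); column heights now [6 4 0 3 2], max=6
Drop 4: J rot0 at col 2 lands with bottom-row=3; cleared 1 line(s) (total 1); column heights now [5 2 4 3 2], max=5
Drop 5: L rot3 at col 0 lands with bottom-row=3; cleared 0 line(s) (total 1); column heights now [6 6 4 3 2], max=6

Answer: 6 6 4 3 2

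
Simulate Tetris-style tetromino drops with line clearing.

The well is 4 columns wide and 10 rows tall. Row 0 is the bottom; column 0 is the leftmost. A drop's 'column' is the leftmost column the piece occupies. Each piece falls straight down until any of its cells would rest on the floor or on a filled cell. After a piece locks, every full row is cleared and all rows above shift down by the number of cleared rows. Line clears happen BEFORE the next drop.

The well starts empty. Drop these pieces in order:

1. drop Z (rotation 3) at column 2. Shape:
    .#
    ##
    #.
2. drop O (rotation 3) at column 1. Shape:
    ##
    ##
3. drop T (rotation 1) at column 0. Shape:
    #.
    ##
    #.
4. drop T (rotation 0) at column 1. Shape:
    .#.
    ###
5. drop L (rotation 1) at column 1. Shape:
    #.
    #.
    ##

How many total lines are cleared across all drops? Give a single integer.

Drop 1: Z rot3 at col 2 lands with bottom-row=0; cleared 0 line(s) (total 0); column heights now [0 0 2 3], max=3
Drop 2: O rot3 at col 1 lands with bottom-row=2; cleared 0 line(s) (total 0); column heights now [0 4 4 3], max=4
Drop 3: T rot1 at col 0 lands with bottom-row=3; cleared 0 line(s) (total 0); column heights now [6 5 4 3], max=6
Drop 4: T rot0 at col 1 lands with bottom-row=5; cleared 1 line(s) (total 1); column heights now [5 5 6 3], max=6
Drop 5: L rot1 at col 1 lands with bottom-row=6; cleared 0 line(s) (total 1); column heights now [5 9 7 3], max=9

Answer: 1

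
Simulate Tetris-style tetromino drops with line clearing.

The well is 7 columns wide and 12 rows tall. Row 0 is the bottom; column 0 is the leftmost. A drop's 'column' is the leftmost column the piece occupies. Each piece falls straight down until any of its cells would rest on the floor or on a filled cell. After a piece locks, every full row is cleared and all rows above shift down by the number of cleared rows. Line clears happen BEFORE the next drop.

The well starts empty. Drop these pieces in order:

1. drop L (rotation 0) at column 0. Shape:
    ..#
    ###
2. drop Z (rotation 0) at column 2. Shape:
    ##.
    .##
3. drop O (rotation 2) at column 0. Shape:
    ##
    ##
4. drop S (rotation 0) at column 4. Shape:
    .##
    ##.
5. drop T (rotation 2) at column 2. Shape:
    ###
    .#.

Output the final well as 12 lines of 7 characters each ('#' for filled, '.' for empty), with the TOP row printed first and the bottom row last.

Drop 1: L rot0 at col 0 lands with bottom-row=0; cleared 0 line(s) (total 0); column heights now [1 1 2 0 0 0 0], max=2
Drop 2: Z rot0 at col 2 lands with bottom-row=1; cleared 0 line(s) (total 0); column heights now [1 1 3 3 2 0 0], max=3
Drop 3: O rot2 at col 0 lands with bottom-row=1; cleared 0 line(s) (total 0); column heights now [3 3 3 3 2 0 0], max=3
Drop 4: S rot0 at col 4 lands with bottom-row=2; cleared 0 line(s) (total 0); column heights now [3 3 3 3 3 4 4], max=4
Drop 5: T rot2 at col 2 lands with bottom-row=3; cleared 0 line(s) (total 0); column heights now [3 3 5 5 5 4 4], max=5

Answer: .......
.......
.......
.......
.......
.......
.......
..###..
...#.##
######.
#####..
###....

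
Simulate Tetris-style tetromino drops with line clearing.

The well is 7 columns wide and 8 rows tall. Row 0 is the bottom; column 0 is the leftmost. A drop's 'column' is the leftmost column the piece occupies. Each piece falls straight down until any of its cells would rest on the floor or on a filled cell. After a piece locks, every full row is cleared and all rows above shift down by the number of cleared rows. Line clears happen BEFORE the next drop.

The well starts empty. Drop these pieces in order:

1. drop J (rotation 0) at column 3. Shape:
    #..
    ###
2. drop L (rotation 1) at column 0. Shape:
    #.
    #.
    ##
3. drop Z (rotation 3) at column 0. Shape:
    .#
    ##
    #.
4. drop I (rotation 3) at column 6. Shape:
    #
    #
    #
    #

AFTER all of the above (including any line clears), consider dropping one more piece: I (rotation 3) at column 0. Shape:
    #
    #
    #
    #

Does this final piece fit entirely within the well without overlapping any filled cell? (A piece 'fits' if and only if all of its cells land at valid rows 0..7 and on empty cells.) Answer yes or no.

Drop 1: J rot0 at col 3 lands with bottom-row=0; cleared 0 line(s) (total 0); column heights now [0 0 0 2 1 1 0], max=2
Drop 2: L rot1 at col 0 lands with bottom-row=0; cleared 0 line(s) (total 0); column heights now [3 1 0 2 1 1 0], max=3
Drop 3: Z rot3 at col 0 lands with bottom-row=3; cleared 0 line(s) (total 0); column heights now [5 6 0 2 1 1 0], max=6
Drop 4: I rot3 at col 6 lands with bottom-row=0; cleared 0 line(s) (total 0); column heights now [5 6 0 2 1 1 4], max=6
Test piece I rot3 at col 0 (width 1): heights before test = [5 6 0 2 1 1 4]; fits = False

Answer: no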